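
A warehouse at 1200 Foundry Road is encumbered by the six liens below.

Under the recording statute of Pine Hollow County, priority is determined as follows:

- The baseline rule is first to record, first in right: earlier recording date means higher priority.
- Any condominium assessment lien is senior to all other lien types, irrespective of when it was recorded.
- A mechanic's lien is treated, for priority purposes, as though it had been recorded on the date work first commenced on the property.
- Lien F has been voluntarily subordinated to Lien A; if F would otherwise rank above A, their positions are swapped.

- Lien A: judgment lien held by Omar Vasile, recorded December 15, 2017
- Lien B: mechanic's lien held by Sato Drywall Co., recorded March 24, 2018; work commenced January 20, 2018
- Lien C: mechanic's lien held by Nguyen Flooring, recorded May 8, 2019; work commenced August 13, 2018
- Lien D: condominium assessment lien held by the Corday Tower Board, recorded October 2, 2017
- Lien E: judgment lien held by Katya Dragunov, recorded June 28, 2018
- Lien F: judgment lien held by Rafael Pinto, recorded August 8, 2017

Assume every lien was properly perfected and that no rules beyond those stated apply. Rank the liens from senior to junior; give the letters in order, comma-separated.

D, A, F, B, E, C

Effective dates: B's effective date is January 20, 2018, when work began; C's effective date is August 13, 2018, when work began.
D is a condominium assessment lien and takes priority over every other lien.
Remaining liens by effective date: F (August 8, 2017), A (December 15, 2017), B (January 20, 2018), E (June 28, 2018), C (August 13, 2018).
F is senior to A before the subordination, so the two trade places.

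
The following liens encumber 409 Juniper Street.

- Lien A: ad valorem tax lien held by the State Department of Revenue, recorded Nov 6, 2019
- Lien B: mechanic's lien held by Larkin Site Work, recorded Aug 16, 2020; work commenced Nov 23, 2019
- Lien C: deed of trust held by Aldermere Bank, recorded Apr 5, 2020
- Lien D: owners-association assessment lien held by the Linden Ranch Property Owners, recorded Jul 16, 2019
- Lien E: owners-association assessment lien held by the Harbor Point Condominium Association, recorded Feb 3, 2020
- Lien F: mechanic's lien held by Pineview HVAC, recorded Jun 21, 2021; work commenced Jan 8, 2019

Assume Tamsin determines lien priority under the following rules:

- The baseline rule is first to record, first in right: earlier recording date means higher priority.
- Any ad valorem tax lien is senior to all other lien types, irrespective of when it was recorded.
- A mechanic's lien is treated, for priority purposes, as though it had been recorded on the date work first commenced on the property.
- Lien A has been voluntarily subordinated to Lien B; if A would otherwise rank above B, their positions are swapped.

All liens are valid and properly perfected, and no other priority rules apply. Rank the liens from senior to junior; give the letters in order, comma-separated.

First, effective dates: B relates back to Nov 23, 2019 (work commenced); F is treated as recorded Jan 8, 2019, the work-commencement date.
A is an ad valorem tax lien and takes priority over every other lien.
Remaining liens by effective date: F (Jan 8, 2019), D (Jul 16, 2019), B (Nov 23, 2019), E (Feb 3, 2020), C (Apr 5, 2020).
A would otherwise be senior to B, so under the subordination agreement A and B exchange positions.

B, F, D, A, E, C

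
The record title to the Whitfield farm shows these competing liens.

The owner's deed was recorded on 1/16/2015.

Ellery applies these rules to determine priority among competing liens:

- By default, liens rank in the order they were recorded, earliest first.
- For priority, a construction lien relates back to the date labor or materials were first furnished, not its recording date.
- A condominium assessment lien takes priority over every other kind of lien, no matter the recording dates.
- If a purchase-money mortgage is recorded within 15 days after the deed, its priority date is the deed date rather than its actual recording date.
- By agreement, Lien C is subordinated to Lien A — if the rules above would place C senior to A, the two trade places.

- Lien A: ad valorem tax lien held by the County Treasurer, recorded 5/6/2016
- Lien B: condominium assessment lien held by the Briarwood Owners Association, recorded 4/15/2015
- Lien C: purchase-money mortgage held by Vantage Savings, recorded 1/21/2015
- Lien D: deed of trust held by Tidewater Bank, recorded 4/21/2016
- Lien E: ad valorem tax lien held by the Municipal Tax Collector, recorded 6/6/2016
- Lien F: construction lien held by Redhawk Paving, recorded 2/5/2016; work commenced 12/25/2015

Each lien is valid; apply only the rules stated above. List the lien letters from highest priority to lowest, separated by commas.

B, A, F, D, C, E

First, effective dates: C relates back to the deed date 1/16/2015; F relates back to 12/25/2015 (work commenced).
As a condominium assessment lien, B is senior to every other lien.
Among the remaining liens, by effective date: C (1/16/2015), F (12/25/2015), D (4/21/2016), A (5/6/2016), E (6/6/2016).
C would otherwise be senior to A, so under the subordination agreement C and A exchange positions.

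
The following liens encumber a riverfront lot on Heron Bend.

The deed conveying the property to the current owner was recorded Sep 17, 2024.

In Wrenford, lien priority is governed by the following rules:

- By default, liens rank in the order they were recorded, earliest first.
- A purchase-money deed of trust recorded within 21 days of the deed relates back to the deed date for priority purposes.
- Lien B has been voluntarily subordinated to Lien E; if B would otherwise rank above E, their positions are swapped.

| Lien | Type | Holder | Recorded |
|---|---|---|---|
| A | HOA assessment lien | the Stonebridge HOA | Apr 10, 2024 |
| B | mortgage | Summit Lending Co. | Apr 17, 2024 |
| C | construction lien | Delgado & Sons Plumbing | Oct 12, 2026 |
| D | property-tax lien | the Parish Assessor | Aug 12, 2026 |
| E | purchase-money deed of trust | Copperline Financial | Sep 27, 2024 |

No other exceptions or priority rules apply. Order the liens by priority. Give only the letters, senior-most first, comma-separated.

Adjusting effective dates: E was recorded within the 21-day window, so its effective date is the deed date Sep 17, 2024.
Sorted by effective date: A (Apr 10, 2024), B (Apr 17, 2024), E (Sep 17, 2024), D (Aug 12, 2026), C (Oct 12, 2026).
B is senior to E before the subordination, so the two trade places.

A, E, B, D, C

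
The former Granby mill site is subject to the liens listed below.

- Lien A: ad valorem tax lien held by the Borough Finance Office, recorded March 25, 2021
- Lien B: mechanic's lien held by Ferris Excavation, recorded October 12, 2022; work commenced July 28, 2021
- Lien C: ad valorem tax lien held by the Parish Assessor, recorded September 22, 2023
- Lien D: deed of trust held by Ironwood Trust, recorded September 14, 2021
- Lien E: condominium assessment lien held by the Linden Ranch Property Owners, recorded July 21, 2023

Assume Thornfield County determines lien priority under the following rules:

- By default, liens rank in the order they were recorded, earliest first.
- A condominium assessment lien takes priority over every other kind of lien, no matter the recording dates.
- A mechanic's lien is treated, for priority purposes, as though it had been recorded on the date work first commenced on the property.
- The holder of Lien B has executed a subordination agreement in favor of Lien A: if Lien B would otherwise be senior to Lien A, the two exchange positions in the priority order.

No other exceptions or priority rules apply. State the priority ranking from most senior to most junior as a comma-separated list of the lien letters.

E, A, B, D, C

Effective dates after the stated exceptions: B's effective date is July 28, 2021, when work began.
E is a condominium assessment lien, so it outranks all other liens regardless of date.
Among the remaining liens, by effective date: A (March 25, 2021), B (July 28, 2021), D (September 14, 2021), C (September 22, 2023).
Since B is not senior to A, the subordination leaves the order unchanged.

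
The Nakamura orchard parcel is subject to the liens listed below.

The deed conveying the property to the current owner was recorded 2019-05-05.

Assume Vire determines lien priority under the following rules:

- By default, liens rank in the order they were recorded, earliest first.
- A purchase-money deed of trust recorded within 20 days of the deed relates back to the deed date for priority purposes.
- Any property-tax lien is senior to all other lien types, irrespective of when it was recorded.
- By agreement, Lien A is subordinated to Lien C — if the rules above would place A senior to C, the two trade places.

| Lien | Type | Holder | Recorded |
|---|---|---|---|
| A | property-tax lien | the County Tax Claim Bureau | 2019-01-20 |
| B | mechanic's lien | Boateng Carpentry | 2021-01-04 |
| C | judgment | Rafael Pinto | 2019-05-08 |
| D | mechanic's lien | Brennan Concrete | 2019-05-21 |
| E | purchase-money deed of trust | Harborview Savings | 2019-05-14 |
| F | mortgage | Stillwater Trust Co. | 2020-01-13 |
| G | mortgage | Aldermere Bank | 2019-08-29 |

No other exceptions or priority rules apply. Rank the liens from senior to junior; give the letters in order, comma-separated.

C, E, A, D, G, F, B

Effective dates: E relates back to the deed date 2019-05-05.
A, as a property-tax lien, has superpriority and ranks first.
Among the remaining liens, by effective date: E (2019-05-05), C (2019-05-08), D (2019-05-21), G (2019-08-29), F (2020-01-13), B (2021-01-04).
A would otherwise be senior to C, so under the subordination agreement A and C exchange positions.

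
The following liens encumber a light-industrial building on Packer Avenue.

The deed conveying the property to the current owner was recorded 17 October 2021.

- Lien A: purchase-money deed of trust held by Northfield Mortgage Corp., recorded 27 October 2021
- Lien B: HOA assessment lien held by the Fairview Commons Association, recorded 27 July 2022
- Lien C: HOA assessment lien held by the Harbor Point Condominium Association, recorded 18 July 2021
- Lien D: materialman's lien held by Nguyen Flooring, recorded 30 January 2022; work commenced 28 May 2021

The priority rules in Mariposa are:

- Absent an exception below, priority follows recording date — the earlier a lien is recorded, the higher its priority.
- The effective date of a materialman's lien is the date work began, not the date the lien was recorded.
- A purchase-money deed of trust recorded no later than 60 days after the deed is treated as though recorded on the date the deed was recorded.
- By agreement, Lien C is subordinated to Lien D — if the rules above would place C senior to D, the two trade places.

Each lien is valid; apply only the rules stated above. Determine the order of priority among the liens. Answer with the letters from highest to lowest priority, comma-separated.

First, effective dates: A's effective date is the deed date, 17 October 2021; D relates back to 28 May 2021 (work commenced).
By effective date: D (28 May 2021), C (18 July 2021), A (17 October 2021), B (27 July 2022).
C is already junior to D, so the subordination agreement changes nothing.

D, C, A, B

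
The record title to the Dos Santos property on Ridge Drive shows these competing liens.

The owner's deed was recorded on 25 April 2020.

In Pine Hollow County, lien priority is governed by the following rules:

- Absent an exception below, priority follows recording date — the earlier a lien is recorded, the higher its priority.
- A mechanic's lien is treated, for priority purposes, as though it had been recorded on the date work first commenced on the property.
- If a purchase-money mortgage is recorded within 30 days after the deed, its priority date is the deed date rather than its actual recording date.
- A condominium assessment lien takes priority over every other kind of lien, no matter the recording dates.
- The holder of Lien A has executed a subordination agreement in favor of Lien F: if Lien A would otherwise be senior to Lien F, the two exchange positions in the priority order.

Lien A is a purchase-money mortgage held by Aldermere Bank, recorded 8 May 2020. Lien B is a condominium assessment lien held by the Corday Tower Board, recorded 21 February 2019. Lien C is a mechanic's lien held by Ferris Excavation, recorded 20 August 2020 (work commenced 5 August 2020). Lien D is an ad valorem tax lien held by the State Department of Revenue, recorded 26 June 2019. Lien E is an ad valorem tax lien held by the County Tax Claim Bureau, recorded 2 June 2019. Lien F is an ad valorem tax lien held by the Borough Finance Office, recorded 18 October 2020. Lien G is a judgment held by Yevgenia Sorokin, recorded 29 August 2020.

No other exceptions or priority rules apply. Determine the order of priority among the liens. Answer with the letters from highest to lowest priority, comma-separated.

B, E, D, F, C, G, A

Effective dates: A was recorded within the 30-day window, so its effective date is the deed date 25 April 2020; C's effective date is 5 August 2020, when work began.
B, as a condominium assessment lien, has superpriority and ranks first.
Among the remaining liens, by effective date: E (2 June 2019), D (26 June 2019), A (25 April 2020), C (5 August 2020), G (29 August 2020), F (18 October 2020).
Because A would otherwise rank above F, the subordination swaps them.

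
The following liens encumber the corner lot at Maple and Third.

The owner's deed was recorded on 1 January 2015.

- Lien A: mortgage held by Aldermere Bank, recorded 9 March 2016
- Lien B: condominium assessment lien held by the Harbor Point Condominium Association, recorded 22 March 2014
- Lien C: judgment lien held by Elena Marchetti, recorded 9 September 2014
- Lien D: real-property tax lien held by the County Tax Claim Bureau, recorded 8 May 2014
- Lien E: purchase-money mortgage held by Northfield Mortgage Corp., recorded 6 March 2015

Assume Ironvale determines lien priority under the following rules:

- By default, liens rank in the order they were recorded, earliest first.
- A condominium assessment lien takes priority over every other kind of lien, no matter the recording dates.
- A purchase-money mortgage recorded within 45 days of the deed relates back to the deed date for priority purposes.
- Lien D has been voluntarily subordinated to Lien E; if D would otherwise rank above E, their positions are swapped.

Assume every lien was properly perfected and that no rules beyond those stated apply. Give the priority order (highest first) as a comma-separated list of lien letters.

Adjusting effective dates: E was recorded 64 days after the deed, outside the 45-day window, so it keeps its recording date.
B is a condominium assessment lien, so it outranks all other liens regardless of date.
Remaining liens by effective date: D (8 May 2014), C (9 September 2014), E (6 March 2015), A (9 March 2016).
The subordination applies — D was senior to E — so D and E swap.

B, E, C, D, A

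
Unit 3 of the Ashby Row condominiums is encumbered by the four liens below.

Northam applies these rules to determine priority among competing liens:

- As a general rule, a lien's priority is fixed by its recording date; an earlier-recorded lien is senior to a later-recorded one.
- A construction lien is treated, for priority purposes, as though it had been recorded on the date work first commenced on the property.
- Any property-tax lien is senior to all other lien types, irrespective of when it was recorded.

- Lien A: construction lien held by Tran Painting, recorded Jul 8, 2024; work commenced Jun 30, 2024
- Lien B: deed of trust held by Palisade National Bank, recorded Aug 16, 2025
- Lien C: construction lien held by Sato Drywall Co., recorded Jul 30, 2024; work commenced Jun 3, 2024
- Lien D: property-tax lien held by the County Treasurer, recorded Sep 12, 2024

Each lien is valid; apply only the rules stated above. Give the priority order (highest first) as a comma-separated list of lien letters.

Effective dates after the stated exceptions: A's effective date is Jun 30, 2024, when work began; C relates back to Jun 3, 2024 (work commenced).
D is a property-tax lien and takes priority over every other lien.
Remaining liens by effective date: C (Jun 3, 2024), A (Jun 30, 2024), B (Aug 16, 2025).

D, C, A, B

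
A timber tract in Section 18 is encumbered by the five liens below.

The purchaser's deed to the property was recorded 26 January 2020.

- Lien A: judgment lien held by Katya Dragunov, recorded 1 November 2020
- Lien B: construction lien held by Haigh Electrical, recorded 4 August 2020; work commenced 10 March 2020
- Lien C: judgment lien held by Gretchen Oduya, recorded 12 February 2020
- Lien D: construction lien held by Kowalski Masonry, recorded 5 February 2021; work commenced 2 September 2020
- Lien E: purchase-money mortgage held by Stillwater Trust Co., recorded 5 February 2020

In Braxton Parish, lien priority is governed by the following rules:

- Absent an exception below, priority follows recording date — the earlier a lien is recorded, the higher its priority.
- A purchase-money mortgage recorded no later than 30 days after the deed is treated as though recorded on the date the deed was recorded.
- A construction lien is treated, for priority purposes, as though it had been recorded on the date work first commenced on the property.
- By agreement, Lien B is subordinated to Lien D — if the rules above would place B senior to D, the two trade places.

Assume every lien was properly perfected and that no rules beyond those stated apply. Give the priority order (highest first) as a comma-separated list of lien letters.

First, effective dates: B's effective date is 10 March 2020, when work began; D is treated as recorded 2 September 2020, the work-commencement date; E's effective date is the deed date, 26 January 2020.
Ordering by effective date: E (26 January 2020), C (12 February 2020), B (10 March 2020), D (2 September 2020), A (1 November 2020).
B would otherwise be senior to D, so under the subordination agreement B and D exchange positions.

E, C, D, B, A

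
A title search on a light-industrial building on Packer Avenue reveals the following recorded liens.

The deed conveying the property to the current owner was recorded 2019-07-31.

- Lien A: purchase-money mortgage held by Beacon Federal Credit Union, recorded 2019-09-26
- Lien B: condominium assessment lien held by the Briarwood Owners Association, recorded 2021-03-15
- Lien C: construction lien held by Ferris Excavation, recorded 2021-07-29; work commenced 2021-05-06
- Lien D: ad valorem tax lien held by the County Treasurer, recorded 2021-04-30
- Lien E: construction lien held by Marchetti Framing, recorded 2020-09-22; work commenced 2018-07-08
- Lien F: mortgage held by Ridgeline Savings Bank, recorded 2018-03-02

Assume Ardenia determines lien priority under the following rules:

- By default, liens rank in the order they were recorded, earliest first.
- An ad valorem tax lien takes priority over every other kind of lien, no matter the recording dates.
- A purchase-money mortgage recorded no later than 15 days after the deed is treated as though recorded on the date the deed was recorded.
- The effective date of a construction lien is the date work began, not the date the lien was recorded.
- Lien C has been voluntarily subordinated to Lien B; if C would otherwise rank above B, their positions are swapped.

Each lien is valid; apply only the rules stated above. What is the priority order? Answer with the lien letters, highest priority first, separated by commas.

D, F, E, A, B, C

First, effective dates: A was recorded 57 days after the deed, outside the 15-day window, so it keeps its recording date; C relates back to 2021-05-06 (work commenced); E relates back to 2018-07-08 (work commenced).
D is an ad valorem tax lien, so it outranks all other liens regardless of date.
The other liens, earliest effective date first: F (2018-03-02), E (2018-07-08), A (2019-09-26), B (2021-03-15), C (2021-05-06).
C is already junior to B, so the subordination agreement changes nothing.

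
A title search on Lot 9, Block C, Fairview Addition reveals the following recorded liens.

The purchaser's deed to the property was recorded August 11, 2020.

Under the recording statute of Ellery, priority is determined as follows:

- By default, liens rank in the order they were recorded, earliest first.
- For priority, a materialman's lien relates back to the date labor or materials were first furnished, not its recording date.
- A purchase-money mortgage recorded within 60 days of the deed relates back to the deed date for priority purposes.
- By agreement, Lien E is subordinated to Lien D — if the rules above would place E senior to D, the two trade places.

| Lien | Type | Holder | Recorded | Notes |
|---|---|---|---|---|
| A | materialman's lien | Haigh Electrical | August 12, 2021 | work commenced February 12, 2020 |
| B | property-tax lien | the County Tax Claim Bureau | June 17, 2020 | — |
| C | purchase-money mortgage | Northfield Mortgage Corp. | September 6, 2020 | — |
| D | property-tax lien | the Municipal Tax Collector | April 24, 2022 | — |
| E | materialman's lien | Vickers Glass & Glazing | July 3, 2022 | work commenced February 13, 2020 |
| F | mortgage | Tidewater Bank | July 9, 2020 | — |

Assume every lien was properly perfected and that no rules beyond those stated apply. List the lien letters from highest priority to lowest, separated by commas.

A, D, B, F, C, E

Adjusting effective dates: A is treated as recorded February 12, 2020, the work-commencement date; C was recorded within the 60-day window, so its effective date is the deed date August 11, 2020; E is treated as recorded February 13, 2020, the work-commencement date.
Ordering by effective date: A (February 12, 2020), E (February 13, 2020), B (June 17, 2020), F (July 9, 2020), C (August 11, 2020), D (April 24, 2022).
E is senior to D before the subordination, so the two trade places.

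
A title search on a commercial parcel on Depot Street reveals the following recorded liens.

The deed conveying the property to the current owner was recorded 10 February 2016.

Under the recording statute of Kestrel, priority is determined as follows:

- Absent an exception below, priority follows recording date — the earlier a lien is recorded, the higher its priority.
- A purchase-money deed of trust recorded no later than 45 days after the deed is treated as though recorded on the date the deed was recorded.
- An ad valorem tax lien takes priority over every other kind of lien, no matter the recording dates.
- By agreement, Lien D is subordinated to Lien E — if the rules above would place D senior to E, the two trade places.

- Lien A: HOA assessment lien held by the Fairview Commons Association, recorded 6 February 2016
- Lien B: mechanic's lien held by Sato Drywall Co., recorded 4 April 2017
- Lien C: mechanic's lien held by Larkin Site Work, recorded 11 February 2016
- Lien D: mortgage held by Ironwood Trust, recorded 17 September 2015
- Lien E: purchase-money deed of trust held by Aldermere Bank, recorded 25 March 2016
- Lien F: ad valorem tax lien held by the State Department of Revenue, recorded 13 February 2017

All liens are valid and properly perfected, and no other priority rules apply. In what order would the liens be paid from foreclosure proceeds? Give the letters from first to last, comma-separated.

F, E, A, D, C, B

Adjusting effective dates: E was recorded within the 45-day window, so its effective date is the deed date 10 February 2016.
As an ad valorem tax lien, F is senior to every other lien.
Among the remaining liens, by effective date: D (17 September 2015), A (6 February 2016), E (10 February 2016), C (11 February 2016), B (4 April 2017).
The subordination applies — D was senior to E — so D and E swap.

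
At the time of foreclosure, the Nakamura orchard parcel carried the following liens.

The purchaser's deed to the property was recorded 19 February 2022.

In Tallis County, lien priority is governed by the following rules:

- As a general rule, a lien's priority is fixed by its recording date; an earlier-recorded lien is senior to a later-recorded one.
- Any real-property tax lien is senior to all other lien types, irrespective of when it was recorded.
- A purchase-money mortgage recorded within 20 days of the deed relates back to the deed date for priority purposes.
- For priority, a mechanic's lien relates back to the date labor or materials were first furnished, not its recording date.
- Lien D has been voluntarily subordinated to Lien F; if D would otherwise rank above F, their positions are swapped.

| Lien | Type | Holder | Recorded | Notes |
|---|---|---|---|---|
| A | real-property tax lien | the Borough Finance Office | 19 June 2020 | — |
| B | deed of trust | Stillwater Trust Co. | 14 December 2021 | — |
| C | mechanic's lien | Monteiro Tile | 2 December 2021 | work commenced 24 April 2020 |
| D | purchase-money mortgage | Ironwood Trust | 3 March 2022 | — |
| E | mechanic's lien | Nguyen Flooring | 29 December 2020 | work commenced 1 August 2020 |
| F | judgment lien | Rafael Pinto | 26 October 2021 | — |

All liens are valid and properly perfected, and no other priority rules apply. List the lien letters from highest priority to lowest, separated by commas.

A, C, E, F, B, D

Adjusting effective dates: C's effective date is 24 April 2020, when work began; D relates back to the deed date 19 February 2022; E's effective date is 1 August 2020, when work began.
A is a real-property tax lien, so it outranks all other liens regardless of date.
Remaining liens by effective date: C (24 April 2020), E (1 August 2020), F (26 October 2021), B (14 December 2021), D (19 February 2022).
Since D is not senior to F, the subordination leaves the order unchanged.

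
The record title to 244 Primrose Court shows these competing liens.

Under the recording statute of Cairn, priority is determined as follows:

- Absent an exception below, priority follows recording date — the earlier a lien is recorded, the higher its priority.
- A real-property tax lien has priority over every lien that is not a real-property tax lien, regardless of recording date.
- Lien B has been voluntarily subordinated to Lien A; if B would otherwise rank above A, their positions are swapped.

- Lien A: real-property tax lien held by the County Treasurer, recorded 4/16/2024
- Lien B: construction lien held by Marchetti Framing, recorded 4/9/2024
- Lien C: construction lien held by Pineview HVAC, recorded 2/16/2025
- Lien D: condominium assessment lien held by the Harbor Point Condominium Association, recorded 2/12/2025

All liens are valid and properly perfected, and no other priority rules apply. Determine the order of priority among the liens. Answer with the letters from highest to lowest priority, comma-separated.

A, B, D, C

As a real-property tax lien, A is senior to every other lien.
Among the remaining liens, by effective date: B (4/9/2024), D (2/12/2025), C (2/16/2025).
B already ranks below A; the subordination has no effect.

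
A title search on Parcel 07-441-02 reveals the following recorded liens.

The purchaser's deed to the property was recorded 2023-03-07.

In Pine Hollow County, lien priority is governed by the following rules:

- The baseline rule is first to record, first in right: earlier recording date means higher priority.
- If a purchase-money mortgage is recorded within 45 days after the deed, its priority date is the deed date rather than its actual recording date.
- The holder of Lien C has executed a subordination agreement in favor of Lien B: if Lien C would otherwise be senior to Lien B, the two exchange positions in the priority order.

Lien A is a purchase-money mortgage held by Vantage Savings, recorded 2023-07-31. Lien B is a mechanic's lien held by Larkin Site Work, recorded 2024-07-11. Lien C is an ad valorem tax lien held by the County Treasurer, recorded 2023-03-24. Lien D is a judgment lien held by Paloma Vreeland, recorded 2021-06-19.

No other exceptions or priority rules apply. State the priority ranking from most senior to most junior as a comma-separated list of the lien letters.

D, B, A, C

Effective dates: A was recorded 146 days after the deed — beyond 45 days — so no relation-back applies.
Sorted by effective date: D (2021-06-19), C (2023-03-24), A (2023-07-31), B (2024-07-11).
The subordination applies — C was senior to B — so C and B swap.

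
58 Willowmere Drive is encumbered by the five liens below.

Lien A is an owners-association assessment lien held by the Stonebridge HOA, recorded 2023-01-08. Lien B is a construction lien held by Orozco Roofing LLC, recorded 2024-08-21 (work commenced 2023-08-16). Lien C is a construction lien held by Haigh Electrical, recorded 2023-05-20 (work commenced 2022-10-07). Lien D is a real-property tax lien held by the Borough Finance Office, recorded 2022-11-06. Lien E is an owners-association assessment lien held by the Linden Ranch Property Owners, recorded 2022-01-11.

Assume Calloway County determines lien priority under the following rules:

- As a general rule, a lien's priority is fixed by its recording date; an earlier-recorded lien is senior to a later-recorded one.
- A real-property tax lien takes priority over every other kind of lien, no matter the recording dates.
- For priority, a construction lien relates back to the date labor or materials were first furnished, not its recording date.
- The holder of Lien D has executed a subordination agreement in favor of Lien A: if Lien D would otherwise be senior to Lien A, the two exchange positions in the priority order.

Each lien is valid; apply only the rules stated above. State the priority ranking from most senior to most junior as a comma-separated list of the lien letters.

A, E, C, D, B

Effective dates: B is treated as recorded 2023-08-16, the work-commencement date; C is treated as recorded 2022-10-07, the work-commencement date.
D, as a real-property tax lien, has superpriority and ranks first.
Remaining liens by effective date: E (2022-01-11), C (2022-10-07), A (2023-01-08), B (2023-08-16).
The subordination applies — D was senior to A — so D and A swap.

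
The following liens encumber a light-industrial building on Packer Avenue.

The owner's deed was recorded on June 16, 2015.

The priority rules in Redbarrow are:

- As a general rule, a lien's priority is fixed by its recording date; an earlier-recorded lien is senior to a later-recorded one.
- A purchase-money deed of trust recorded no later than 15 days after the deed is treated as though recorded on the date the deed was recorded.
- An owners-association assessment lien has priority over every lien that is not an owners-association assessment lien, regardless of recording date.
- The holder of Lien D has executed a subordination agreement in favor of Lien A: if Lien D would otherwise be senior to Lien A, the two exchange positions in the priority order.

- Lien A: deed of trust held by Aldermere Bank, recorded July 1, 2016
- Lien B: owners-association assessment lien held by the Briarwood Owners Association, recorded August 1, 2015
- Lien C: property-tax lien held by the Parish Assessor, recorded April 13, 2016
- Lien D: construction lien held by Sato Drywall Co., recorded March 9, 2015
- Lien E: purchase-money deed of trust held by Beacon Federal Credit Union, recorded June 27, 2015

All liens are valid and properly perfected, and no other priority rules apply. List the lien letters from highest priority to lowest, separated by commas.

First, effective dates: E relates back to the deed date June 16, 2015.
B, as an owners-association assessment lien, has superpriority and ranks first.
Among the remaining liens, by effective date: D (March 9, 2015), E (June 16, 2015), C (April 13, 2016), A (July 1, 2016).
D would otherwise be senior to A, so under the subordination agreement D and A exchange positions.

B, A, E, C, D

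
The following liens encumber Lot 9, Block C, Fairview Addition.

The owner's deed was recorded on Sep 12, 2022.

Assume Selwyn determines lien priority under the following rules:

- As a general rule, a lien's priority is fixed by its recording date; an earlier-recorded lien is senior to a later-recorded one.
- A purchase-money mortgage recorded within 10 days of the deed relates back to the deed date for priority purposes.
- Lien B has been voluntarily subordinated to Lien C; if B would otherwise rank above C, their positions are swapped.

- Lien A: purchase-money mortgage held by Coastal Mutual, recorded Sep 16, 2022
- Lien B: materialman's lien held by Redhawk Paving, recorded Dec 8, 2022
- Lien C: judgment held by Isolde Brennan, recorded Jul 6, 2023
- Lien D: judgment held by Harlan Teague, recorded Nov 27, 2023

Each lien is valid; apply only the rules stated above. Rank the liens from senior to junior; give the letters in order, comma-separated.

Effective dates after the stated exceptions: A was recorded within the 10-day window, so its effective date is the deed date Sep 12, 2022.
By effective date: A (Sep 12, 2022), B (Dec 8, 2022), C (Jul 6, 2023), D (Nov 27, 2023).
B is senior to C before the subordination, so the two trade places.

A, C, B, D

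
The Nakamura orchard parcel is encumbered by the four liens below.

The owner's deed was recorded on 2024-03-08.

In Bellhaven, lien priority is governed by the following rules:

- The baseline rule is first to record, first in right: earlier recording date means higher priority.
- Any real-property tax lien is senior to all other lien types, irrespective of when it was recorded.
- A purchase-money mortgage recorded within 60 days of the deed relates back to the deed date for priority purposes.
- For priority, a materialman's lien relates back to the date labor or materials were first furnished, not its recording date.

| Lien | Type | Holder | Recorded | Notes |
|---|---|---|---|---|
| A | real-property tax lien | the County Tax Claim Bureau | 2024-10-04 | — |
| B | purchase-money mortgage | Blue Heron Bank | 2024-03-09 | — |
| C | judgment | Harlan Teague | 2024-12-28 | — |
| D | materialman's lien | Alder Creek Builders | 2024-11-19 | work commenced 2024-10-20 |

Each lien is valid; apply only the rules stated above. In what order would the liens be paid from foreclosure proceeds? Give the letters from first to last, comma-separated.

Effective dates: B relates back to the deed date 2024-03-08; D relates back to 2024-10-20 (work commenced).
As a real-property tax lien, A is senior to every other lien.
Ordering the rest by effective date: B (2024-03-08), D (2024-10-20), C (2024-12-28).

A, B, D, C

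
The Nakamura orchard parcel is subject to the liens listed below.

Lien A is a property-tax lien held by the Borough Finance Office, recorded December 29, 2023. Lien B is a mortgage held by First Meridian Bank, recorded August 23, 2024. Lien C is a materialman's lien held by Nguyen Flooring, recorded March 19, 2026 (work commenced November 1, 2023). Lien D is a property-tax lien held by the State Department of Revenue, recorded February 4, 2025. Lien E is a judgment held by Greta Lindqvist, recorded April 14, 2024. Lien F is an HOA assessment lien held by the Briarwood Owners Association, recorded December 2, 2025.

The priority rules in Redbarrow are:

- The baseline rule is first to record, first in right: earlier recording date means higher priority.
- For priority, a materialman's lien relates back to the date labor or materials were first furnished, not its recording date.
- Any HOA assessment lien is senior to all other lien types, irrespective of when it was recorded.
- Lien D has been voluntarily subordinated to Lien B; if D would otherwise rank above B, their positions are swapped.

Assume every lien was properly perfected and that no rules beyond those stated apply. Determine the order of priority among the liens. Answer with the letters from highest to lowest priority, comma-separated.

Effective dates after the stated exceptions: C is treated as recorded November 1, 2023, the work-commencement date.
F is an HOA assessment lien, so it outranks all other liens regardless of date.
Among the remaining liens, by effective date: C (November 1, 2023), A (December 29, 2023), E (April 14, 2024), B (August 23, 2024), D (February 4, 2025).
D already ranks below B; the subordination has no effect.

F, C, A, E, B, D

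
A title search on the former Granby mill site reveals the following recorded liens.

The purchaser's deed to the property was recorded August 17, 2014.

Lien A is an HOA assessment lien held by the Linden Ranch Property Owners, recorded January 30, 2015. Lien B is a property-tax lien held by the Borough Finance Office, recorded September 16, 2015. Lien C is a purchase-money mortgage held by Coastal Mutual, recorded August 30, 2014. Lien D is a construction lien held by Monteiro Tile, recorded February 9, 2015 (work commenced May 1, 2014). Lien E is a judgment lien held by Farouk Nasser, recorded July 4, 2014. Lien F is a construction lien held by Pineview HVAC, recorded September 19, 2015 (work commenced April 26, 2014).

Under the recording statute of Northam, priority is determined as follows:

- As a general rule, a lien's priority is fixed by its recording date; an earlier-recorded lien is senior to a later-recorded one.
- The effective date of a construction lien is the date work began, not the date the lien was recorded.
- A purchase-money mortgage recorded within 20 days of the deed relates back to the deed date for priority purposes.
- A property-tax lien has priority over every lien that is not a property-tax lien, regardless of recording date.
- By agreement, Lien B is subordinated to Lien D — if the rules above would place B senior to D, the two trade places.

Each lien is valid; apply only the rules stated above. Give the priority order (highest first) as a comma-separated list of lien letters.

D, F, B, E, C, A

First, effective dates: C's effective date is the deed date, August 17, 2014; D is treated as recorded May 1, 2014, the work-commencement date; F's effective date is April 26, 2014, when work began.
B, as a property-tax lien, has superpriority and ranks first.
Remaining liens by effective date: F (April 26, 2014), D (May 1, 2014), E (July 4, 2014), C (August 17, 2014), A (January 30, 2015).
Because B would otherwise rank above D, the subordination swaps them.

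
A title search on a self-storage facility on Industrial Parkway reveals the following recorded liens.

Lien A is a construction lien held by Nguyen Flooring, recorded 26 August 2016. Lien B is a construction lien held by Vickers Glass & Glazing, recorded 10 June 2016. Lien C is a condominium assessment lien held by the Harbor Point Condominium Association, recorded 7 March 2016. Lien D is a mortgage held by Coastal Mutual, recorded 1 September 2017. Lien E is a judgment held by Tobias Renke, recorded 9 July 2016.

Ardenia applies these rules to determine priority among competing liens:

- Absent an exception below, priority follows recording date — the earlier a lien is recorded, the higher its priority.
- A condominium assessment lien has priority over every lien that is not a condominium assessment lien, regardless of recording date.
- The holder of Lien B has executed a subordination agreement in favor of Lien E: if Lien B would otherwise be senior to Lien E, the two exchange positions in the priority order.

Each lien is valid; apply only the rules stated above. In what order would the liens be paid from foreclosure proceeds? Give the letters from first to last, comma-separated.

As a condominium assessment lien, C is senior to every other lien.
Ordering the rest by effective date: B (10 June 2016), E (9 July 2016), A (26 August 2016), D (1 September 2017).
Because B would otherwise rank above E, the subordination swaps them.

C, E, B, A, D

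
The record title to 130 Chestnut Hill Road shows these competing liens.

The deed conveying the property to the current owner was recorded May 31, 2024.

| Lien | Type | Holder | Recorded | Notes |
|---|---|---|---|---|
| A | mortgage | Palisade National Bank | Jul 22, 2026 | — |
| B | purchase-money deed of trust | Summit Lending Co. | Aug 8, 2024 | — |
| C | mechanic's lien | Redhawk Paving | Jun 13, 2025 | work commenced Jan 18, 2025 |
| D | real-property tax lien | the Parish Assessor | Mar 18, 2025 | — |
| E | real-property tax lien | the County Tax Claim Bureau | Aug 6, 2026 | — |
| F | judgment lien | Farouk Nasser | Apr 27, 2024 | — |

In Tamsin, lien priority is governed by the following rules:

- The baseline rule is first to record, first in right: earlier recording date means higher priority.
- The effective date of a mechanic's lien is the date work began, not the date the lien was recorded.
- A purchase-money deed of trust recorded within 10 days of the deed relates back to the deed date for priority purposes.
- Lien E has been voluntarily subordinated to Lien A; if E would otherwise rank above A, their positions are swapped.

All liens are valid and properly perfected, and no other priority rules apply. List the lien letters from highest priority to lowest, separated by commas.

Adjusting effective dates: B was recorded 69 days after the deed, outside the 10-day window, so it keeps its recording date; C is treated as recorded Jan 18, 2025, the work-commencement date.
By effective date, earliest first: F (Apr 27, 2024), B (Aug 8, 2024), C (Jan 18, 2025), D (Mar 18, 2025), A (Jul 22, 2026), E (Aug 6, 2026).
E is already junior to A, so the subordination agreement changes nothing.

F, B, C, D, A, E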